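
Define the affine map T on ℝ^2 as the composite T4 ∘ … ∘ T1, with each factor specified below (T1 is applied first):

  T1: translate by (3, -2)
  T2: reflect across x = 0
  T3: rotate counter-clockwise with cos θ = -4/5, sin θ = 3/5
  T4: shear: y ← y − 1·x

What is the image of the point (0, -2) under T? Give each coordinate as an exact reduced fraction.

T(p) = (24/5, -17/5)

T1 translate by (3, -2): (0, -2) → (3, -4)
T2 reflect across x = 0: (3, -4) → (-3, -4)
T3 rotate counter-clockwise with cos θ = -4/5, sin θ = 3/5: (-3, -4) → (24/5, 7/5)
T4 shear: y ← y − 1·x: (24/5, 7/5) → (24/5, -17/5)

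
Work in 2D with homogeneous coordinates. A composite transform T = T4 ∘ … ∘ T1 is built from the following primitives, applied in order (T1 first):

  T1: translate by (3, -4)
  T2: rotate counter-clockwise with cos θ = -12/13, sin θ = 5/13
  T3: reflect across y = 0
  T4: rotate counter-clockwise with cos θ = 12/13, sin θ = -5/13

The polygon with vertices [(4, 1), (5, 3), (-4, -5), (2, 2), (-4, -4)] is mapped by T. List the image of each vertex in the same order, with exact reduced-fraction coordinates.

T1 translate by (3, -4): (4, 1) → (7, -3); (5, 3) → (8, -1); (-4, -5) → (-1, -9); (2, 2) → (5, -2); (-4, -4) → (-1, -8)
T2 rotate counter-clockwise with cos θ = -12/13, sin θ = 5/13: (7, -3) → (-69/13, 71/13); (8, -1) → (-7, 4); (-1, -9) → (57/13, 103/13); (5, -2) → (-50/13, 49/13); (-1, -8) → (4, 7)
T3 reflect across y = 0: (-69/13, 71/13) → (-69/13, -71/13); (-7, 4) → (-7, -4); (57/13, 103/13) → (57/13, -103/13); (-50/13, 49/13) → (-50/13, -49/13); (4, 7) → (4, -7)
T4 rotate counter-clockwise with cos θ = 12/13, sin θ = -5/13: (-69/13, -71/13) → (-7, -3); (-7, -4) → (-8, -1); (57/13, -103/13) → (1, -9); (-50/13, -49/13) → (-5, -2); (4, -7) → (1, -8)

image vertices: (-7, -3), (-8, -1), (1, -9), (-5, -2), (1, -8)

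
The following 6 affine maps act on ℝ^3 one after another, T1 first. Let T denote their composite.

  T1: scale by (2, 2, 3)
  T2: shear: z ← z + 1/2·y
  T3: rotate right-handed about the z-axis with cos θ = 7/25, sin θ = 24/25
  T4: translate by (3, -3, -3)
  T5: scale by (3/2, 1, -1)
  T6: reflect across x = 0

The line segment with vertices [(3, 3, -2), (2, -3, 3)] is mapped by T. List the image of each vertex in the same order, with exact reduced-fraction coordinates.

image vertices: (81/50, 111/25, 6), (-741/50, -21/25, -3)

T1 scale by (2, 2, 3): (3, 3, -2) → (6, 6, -6); (2, -3, 3) → (4, -6, 9)
T2 shear: z ← z + 1/2·y: (6, 6, -6) → (6, 6, -3); (4, -6, 9) → (4, -6, 6)
T3 rotate right-handed about the z-axis with cos θ = 7/25, sin θ = 24/25: (6, 6, -3) → (-102/25, 186/25, -3); (4, -6, 6) → (172/25, 54/25, 6)
T4 translate by (3, -3, -3): (-102/25, 186/25, -3) → (-27/25, 111/25, -6); (172/25, 54/25, 6) → (247/25, -21/25, 3)
T5 scale by (3/2, 1, -1): (-27/25, 111/25, -6) → (-81/50, 111/25, 6); (247/25, -21/25, 3) → (741/50, -21/25, -3)
T6 reflect across x = 0: (-81/50, 111/25, 6) → (81/50, 111/25, 6); (741/50, -21/25, -3) → (-741/50, -21/25, -3)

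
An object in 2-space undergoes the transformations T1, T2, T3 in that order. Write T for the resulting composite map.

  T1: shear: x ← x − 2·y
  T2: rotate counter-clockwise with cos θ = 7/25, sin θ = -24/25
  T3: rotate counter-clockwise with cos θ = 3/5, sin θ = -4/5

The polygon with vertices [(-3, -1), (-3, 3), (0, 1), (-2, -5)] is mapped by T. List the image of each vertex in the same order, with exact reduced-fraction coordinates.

image vertices: (-1/5, 7/5), (39/5, 27/5), (2, 1), (-44/5, -17/5)

T1 shear: x ← x − 2·y: (-3, -1) → (-1, -1); (-3, 3) → (-9, 3); (0, 1) → (-2, 1); (-2, -5) → (8, -5)
T2 rotate counter-clockwise with cos θ = 7/25, sin θ = -24/25: (-1, -1) → (-31/25, 17/25); (-9, 3) → (9/25, 237/25); (-2, 1) → (2/5, 11/5); (8, -5) → (-64/25, -227/25)
T3 rotate counter-clockwise with cos θ = 3/5, sin θ = -4/5: (-31/25, 17/25) → (-1/5, 7/5); (9/25, 237/25) → (39/5, 27/5); (2/5, 11/5) → (2, 1); (-64/25, -227/25) → (-44/5, -17/5)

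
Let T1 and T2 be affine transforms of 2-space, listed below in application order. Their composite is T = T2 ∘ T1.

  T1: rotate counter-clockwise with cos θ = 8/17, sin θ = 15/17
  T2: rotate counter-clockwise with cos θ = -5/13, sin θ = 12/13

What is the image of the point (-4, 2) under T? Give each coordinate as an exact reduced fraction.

T(p) = (838/221, -524/221)

T1 rotate counter-clockwise with cos θ = 8/17, sin θ = 15/17: (-4, 2) → (-62/17, -44/17)
T2 rotate counter-clockwise with cos θ = -5/13, sin θ = 12/13: (-62/17, -44/17) → (838/221, -524/221)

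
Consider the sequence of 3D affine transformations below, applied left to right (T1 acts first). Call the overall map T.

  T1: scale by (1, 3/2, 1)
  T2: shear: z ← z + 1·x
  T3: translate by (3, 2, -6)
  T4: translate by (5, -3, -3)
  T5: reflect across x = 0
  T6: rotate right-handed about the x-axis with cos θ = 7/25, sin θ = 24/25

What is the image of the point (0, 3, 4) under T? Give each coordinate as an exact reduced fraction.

T1 scale by (1, 3/2, 1): (0, 3, 4) → (0, 9/2, 4)
T2 shear: z ← z + 1·x: (0, 9/2, 4) → (0, 9/2, 4)
T3 translate by (3, 2, -6): (0, 9/2, 4) → (3, 13/2, -2)
T4 translate by (5, -3, -3): (3, 13/2, -2) → (8, 7/2, -5)
T5 reflect across x = 0: (8, 7/2, -5) → (-8, 7/2, -5)
T6 rotate right-handed about the x-axis with cos θ = 7/25, sin θ = 24/25: (-8, 7/2, -5) → (-8, 289/50, 49/25)

T(p) = (-8, 289/50, 49/25)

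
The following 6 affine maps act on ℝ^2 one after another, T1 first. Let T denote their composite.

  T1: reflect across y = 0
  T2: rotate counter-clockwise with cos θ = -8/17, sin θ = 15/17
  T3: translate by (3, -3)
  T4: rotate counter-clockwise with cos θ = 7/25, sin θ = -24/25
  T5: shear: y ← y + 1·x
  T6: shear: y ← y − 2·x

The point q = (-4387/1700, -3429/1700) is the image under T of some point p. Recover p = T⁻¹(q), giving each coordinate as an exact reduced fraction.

T1 = [1 0 0; 0 -1 0; 0 0 1]
T2·T1 = [-8/17 15/17 0; 15/17 8/17 0; 0 0 1]
T3·…·T1 = [-8/17 15/17 3; 15/17 8/17 -3; 0 0 1]
T4·…·T1 = [304/425 297/425 -51/25; 297/425 -304/425 -93/25; 0 0 1]
T5·…·T1 = [304/425 297/425 -51/25; 601/425 -7/425 -144/25; 0 0 1]
T6·…·T1 = [304/425 297/425 -51/25; -7/425 -601/425 -42/25; 0 0 1]
det M = -1; M⁻¹ = [601/425 297/425 69/17; -7/425 -304/425 -21/17; 0 0 1]
M⁻¹ · (-4387/1700, -3429/1700)ᵀ = (-1, 1/4)ᵀ

p = (-1, 1/4)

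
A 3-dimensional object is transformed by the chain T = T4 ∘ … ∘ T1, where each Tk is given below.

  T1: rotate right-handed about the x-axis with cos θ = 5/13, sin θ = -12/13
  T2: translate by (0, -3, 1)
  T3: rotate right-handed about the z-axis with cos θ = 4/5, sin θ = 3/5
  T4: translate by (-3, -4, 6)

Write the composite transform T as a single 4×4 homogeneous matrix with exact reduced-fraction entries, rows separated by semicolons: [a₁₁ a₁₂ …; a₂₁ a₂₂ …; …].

T = [4/5 -3/13 -36/65 -6/5; 3/5 4/13 48/65 -32/5; 0 -12/13 5/13 7; 0 0 0 1]

T1 = [1 0 0 0; 0 5/13 12/13 0; 0 -12/13 5/13 0; 0 0 0 1]
T2·T1 = [1 0 0 0; 0 5/13 12/13 -3; 0 -12/13 5/13 1; 0 0 0 1]
T3·…·T1 = [4/5 -3/13 -36/65 9/5; 3/5 4/13 48/65 -12/5; 0 -12/13 5/13 1; 0 0 0 1]
T4·…·T1 = [4/5 -3/13 -36/65 -6/5; 3/5 4/13 48/65 -32/5; 0 -12/13 5/13 7; 0 0 0 1]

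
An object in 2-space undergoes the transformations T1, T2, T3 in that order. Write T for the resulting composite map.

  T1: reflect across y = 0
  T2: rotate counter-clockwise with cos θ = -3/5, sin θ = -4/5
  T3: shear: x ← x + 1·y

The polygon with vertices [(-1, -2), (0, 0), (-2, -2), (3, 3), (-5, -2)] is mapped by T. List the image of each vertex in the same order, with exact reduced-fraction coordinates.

T1 reflect across y = 0: (-1, -2) → (-1, 2); (0, 0) → (0, 0); (-2, -2) → (-2, 2); (3, 3) → (3, -3); (-5, -2) → (-5, 2)
T2 rotate counter-clockwise with cos θ = -3/5, sin θ = -4/5: (-1, 2) → (11/5, -2/5); (0, 0) → (0, 0); (-2, 2) → (14/5, 2/5); (3, -3) → (-21/5, -3/5); (-5, 2) → (23/5, 14/5)
T3 shear: x ← x + 1·y: (11/5, -2/5) → (9/5, -2/5); (0, 0) → (0, 0); (14/5, 2/5) → (16/5, 2/5); (-21/5, -3/5) → (-24/5, -3/5); (23/5, 14/5) → (37/5, 14/5)

image vertices: (9/5, -2/5), (0, 0), (16/5, 2/5), (-24/5, -3/5), (37/5, 14/5)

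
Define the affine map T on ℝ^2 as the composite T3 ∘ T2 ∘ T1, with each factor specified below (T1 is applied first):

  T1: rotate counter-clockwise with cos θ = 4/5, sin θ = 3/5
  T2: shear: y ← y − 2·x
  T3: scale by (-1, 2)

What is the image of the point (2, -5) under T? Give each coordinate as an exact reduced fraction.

T(p) = (-23/5, -24)

T1 rotate counter-clockwise with cos θ = 4/5, sin θ = 3/5: (2, -5) → (23/5, -14/5)
T2 shear: y ← y − 2·x: (23/5, -14/5) → (23/5, -12)
T3 scale by (-1, 2): (23/5, -12) → (-23/5, -24)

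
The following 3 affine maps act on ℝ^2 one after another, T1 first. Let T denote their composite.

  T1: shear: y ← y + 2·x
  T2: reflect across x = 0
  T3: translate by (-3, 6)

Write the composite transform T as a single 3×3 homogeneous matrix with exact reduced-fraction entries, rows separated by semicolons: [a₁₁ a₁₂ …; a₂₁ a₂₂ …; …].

T1 = [1 0 0; 2 1 0; 0 0 1]
T2·T1 = [-1 0 0; 2 1 0; 0 0 1]
T3·…·T1 = [-1 0 -3; 2 1 6; 0 0 1]

T = [-1 0 -3; 2 1 6; 0 0 1]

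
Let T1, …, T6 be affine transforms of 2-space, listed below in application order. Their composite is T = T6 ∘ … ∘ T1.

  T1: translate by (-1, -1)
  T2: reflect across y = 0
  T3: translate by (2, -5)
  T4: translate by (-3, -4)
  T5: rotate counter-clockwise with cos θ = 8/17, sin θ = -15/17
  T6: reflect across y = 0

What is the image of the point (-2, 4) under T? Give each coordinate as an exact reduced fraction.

T(p) = (-212/17, 36/17)

T1 translate by (-1, -1): (-2, 4) → (-3, 3)
T2 reflect across y = 0: (-3, 3) → (-3, -3)
T3 translate by (2, -5): (-3, -3) → (-1, -8)
T4 translate by (-3, -4): (-1, -8) → (-4, -12)
T5 rotate counter-clockwise with cos θ = 8/17, sin θ = -15/17: (-4, -12) → (-212/17, -36/17)
T6 reflect across y = 0: (-212/17, -36/17) → (-212/17, 36/17)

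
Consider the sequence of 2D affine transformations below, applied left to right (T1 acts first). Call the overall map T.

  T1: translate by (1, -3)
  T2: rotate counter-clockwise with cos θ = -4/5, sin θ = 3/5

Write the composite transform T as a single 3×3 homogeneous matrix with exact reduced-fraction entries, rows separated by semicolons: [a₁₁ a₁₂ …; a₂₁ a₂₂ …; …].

T1 = [1 0 1; 0 1 -3; 0 0 1]
T2·T1 = [-4/5 -3/5 1; 3/5 -4/5 3; 0 0 1]

T = [-4/5 -3/5 1; 3/5 -4/5 3; 0 0 1]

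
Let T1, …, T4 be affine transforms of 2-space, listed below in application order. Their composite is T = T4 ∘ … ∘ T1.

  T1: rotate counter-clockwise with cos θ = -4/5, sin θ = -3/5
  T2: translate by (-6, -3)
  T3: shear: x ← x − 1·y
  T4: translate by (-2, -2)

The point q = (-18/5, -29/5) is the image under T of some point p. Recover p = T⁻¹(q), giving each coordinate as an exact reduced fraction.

T1 = [-4/5 3/5 0; -3/5 -4/5 0; 0 0 1]
T2·T1 = [-4/5 3/5 -6; -3/5 -4/5 -3; 0 0 1]
T3·…·T1 = [-1/5 7/5 -3; -3/5 -4/5 -3; 0 0 1]
T4·…·T1 = [-1/5 7/5 -5; -3/5 -4/5 -5; 0 0 1]
det M = 1; M⁻¹ = [-4/5 -7/5 -11; 3/5 -1/5 2; 0 0 1]
M⁻¹ · (-18/5, -29/5)ᵀ = (0, 1)ᵀ

p = (0, 1)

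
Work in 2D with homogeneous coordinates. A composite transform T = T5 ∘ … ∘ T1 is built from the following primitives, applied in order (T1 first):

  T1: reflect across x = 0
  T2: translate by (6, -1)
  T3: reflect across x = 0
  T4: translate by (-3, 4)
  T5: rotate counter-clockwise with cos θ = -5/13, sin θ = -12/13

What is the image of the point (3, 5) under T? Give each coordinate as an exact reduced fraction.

T1 reflect across x = 0: (3, 5) → (-3, 5)
T2 translate by (6, -1): (-3, 5) → (3, 4)
T3 reflect across x = 0: (3, 4) → (-3, 4)
T4 translate by (-3, 4): (-3, 4) → (-6, 8)
T5 rotate counter-clockwise with cos θ = -5/13, sin θ = -12/13: (-6, 8) → (126/13, 32/13)

T(p) = (126/13, 32/13)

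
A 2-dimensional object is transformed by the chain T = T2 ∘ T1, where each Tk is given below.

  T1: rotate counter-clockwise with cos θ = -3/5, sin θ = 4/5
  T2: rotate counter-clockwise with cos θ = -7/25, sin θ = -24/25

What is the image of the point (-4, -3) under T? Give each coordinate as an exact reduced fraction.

T1 rotate counter-clockwise with cos θ = -3/5, sin θ = 4/5: (-4, -3) → (24/5, -7/5)
T2 rotate counter-clockwise with cos θ = -7/25, sin θ = -24/25: (24/5, -7/5) → (-336/125, -527/125)

T(p) = (-336/125, -527/125)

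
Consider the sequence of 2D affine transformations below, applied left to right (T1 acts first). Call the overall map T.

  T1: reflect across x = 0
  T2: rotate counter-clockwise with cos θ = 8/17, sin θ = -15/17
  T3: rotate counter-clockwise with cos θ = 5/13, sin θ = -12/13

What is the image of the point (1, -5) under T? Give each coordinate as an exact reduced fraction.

T1 reflect across x = 0: (1, -5) → (-1, -5)
T2 rotate counter-clockwise with cos θ = 8/17, sin θ = -15/17: (-1, -5) → (-83/17, -25/17)
T3 rotate counter-clockwise with cos θ = 5/13, sin θ = -12/13: (-83/17, -25/17) → (-55/17, 67/17)

T(p) = (-55/17, 67/17)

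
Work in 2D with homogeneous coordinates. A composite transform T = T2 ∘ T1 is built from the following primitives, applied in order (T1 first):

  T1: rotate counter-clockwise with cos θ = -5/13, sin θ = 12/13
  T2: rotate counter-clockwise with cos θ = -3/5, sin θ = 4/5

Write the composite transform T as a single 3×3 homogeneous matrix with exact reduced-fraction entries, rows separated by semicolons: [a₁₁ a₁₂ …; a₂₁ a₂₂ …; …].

T1 = [-5/13 -12/13 0; 12/13 -5/13 0; 0 0 1]
T2·T1 = [-33/65 56/65 0; -56/65 -33/65 0; 0 0 1]

T = [-33/65 56/65 0; -56/65 -33/65 0; 0 0 1]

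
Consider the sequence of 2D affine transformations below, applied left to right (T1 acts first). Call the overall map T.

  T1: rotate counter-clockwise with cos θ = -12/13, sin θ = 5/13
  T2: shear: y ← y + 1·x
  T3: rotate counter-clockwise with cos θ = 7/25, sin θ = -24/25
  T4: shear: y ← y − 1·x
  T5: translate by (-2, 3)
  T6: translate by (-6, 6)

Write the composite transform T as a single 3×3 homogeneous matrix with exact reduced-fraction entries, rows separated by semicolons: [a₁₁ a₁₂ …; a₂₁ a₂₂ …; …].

T1 = [-12/13 -5/13 0; 5/13 -12/13 0; 0 0 1]
T2·T1 = [-12/13 -5/13 0; -7/13 -17/13 0; 0 0 1]
T3·…·T1 = [-252/325 -443/325 0; 239/325 1/325 0; 0 0 1]
T4·…·T1 = [-252/325 -443/325 0; 491/325 444/325 0; 0 0 1]
T5·…·T1 = [-252/325 -443/325 -2; 491/325 444/325 3; 0 0 1]
T6·…·T1 = [-252/325 -443/325 -8; 491/325 444/325 9; 0 0 1]

T = [-252/325 -443/325 -8; 491/325 444/325 9; 0 0 1]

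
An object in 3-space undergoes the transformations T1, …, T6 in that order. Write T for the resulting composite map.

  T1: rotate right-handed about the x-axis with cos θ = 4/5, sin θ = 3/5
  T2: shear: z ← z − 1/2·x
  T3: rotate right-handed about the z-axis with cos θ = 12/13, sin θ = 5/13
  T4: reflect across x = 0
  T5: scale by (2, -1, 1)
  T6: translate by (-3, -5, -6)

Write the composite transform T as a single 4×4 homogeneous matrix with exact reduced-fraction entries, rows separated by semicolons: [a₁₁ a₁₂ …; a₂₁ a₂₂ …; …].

T1 = [1 0 0 0; 0 4/5 -3/5 0; 0 3/5 4/5 0; 0 0 0 1]
T2·T1 = [1 0 0 0; 0 4/5 -3/5 0; -1/2 3/5 4/5 0; 0 0 0 1]
T3·…·T1 = [12/13 -4/13 3/13 0; 5/13 48/65 -36/65 0; -1/2 3/5 4/5 0; 0 0 0 1]
T4·…·T1 = [-12/13 4/13 -3/13 0; 5/13 48/65 -36/65 0; -1/2 3/5 4/5 0; 0 0 0 1]
T5·…·T1 = [-24/13 8/13 -6/13 0; -5/13 -48/65 36/65 0; -1/2 3/5 4/5 0; 0 0 0 1]
T6·…·T1 = [-24/13 8/13 -6/13 -3; -5/13 -48/65 36/65 -5; -1/2 3/5 4/5 -6; 0 0 0 1]

T = [-24/13 8/13 -6/13 -3; -5/13 -48/65 36/65 -5; -1/2 3/5 4/5 -6; 0 0 0 1]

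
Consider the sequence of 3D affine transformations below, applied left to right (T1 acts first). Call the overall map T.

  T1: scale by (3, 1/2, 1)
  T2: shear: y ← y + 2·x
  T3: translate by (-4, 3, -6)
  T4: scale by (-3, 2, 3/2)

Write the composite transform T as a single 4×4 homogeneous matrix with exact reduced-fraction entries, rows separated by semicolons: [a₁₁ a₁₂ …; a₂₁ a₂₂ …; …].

T1 = [3 0 0 0; 0 1/2 0 0; 0 0 1 0; 0 0 0 1]
T2·T1 = [3 0 0 0; 6 1/2 0 0; 0 0 1 0; 0 0 0 1]
T3·…·T1 = [3 0 0 -4; 6 1/2 0 3; 0 0 1 -6; 0 0 0 1]
T4·…·T1 = [-9 0 0 12; 12 1 0 6; 0 0 3/2 -9; 0 0 0 1]

T = [-9 0 0 12; 12 1 0 6; 0 0 3/2 -9; 0 0 0 1]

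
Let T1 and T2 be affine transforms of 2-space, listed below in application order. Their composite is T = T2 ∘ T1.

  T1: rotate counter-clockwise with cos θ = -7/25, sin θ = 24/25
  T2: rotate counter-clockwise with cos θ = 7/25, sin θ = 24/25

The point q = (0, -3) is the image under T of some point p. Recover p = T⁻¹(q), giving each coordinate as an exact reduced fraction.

T1 = [-7/25 -24/25 0; 24/25 -7/25 0; 0 0 1]
T2·T1 = [-1 0 0; 0 -1 0; 0 0 1]
det M = 1; M⁻¹ = [-1 0 0; 0 -1 0; 0 0 1]
M⁻¹ · (0, -3)ᵀ = (0, 3)ᵀ

p = (0, 3)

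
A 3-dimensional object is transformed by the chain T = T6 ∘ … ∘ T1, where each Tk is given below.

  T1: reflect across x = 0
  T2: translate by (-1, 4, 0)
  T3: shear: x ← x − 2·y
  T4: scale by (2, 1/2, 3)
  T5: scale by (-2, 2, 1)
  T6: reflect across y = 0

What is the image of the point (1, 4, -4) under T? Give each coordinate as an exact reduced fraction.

T(p) = (72, -8, -12)

T1 reflect across x = 0: (1, 4, -4) → (-1, 4, -4)
T2 translate by (-1, 4, 0): (-1, 4, -4) → (-2, 8, -4)
T3 shear: x ← x − 2·y: (-2, 8, -4) → (-18, 8, -4)
T4 scale by (2, 1/2, 3): (-18, 8, -4) → (-36, 4, -12)
T5 scale by (-2, 2, 1): (-36, 4, -12) → (72, 8, -12)
T6 reflect across y = 0: (72, 8, -12) → (72, -8, -12)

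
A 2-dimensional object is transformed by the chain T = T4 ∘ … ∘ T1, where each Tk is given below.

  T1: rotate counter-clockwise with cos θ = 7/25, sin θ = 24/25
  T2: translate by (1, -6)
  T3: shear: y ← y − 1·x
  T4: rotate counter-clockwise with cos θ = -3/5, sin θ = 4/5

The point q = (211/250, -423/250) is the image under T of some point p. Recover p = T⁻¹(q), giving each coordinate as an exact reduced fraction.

T1 = [7/25 -24/25 0; 24/25 7/25 0; 0 0 1]
T2·T1 = [7/25 -24/25 1; 24/25 7/25 -6; 0 0 1]
T3·…·T1 = [7/25 -24/25 1; 17/25 31/25 -7; 0 0 1]
T4·…·T1 = [-89/125 -52/125 5; -23/125 -189/125 5; 0 0 1]
det M = 1; M⁻¹ = [-189/125 52/125 137/25; 23/125 -89/125 66/25; 0 0 1]
M⁻¹ · (211/250, -423/250)ᵀ = (7/2, 4)ᵀ

p = (7/2, 4)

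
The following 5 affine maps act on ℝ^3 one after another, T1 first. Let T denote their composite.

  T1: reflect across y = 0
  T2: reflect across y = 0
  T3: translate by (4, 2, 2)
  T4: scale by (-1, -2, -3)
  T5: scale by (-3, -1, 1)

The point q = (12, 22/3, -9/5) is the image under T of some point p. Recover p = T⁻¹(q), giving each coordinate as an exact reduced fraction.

p = (0, 5/3, -7/5)

T1 = [1 0 0 0; 0 -1 0 0; 0 0 1 0; 0 0 0 1]
T2·T1 = [1 0 0 0; 0 1 0 0; 0 0 1 0; 0 0 0 1]
T3·…·T1 = [1 0 0 4; 0 1 0 2; 0 0 1 2; 0 0 0 1]
T4·…·T1 = [-1 0 0 -4; 0 -2 0 -4; 0 0 -3 -6; 0 0 0 1]
T5·…·T1 = [3 0 0 12; 0 2 0 4; 0 0 -3 -6; 0 0 0 1]
det M = -18; M⁻¹ = [1/3 0 0 -4; 0 1/2 0 -2; 0 0 -1/3 -2; 0 0 0 1]
M⁻¹ · (12, 22/3, -9/5)ᵀ = (0, 5/3, -7/5)ᵀ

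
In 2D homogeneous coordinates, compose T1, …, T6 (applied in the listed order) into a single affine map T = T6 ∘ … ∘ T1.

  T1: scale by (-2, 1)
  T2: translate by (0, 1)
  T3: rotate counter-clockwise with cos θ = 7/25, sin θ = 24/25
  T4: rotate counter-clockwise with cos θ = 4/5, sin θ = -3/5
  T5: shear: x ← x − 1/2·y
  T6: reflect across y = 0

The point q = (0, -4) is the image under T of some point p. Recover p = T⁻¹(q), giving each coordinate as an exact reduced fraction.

T1 = [-2 0 0; 0 1 0; 0 0 1]
T2·T1 = [-2 0 0; 0 1 1; 0 0 1]
T3·…·T1 = [-14/25 -24/25 -24/25; -48/25 7/25 7/25; 0 0 1]
T4·…·T1 = [-8/5 -3/5 -3/5; -6/5 4/5 4/5; 0 0 1]
T5·…·T1 = [-1 -1 -1; -6/5 4/5 4/5; 0 0 1]
T6·…·T1 = [-1 -1 -1; 6/5 -4/5 -4/5; 0 0 1]
det M = 2; M⁻¹ = [-2/5 1/2 0; -3/5 -1/2 -1; 0 0 1]
M⁻¹ · (0, -4)ᵀ = (-2, 1)ᵀ

p = (-2, 1)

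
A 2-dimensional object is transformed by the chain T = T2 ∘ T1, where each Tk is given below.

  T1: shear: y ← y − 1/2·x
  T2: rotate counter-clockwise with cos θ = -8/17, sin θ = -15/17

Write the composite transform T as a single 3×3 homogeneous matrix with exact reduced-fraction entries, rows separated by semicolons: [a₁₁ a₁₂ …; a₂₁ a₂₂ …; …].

T1 = [1 0 0; -1/2 1 0; 0 0 1]
T2·T1 = [-31/34 15/17 0; -11/17 -8/17 0; 0 0 1]

T = [-31/34 15/17 0; -11/17 -8/17 0; 0 0 1]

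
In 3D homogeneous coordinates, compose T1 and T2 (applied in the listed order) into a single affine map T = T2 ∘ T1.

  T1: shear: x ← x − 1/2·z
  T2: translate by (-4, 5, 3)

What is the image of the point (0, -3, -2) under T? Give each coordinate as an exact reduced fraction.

T1 shear: x ← x − 1/2·z: (0, -3, -2) → (1, -3, -2)
T2 translate by (-4, 5, 3): (1, -3, -2) → (-3, 2, 1)

T(p) = (-3, 2, 1)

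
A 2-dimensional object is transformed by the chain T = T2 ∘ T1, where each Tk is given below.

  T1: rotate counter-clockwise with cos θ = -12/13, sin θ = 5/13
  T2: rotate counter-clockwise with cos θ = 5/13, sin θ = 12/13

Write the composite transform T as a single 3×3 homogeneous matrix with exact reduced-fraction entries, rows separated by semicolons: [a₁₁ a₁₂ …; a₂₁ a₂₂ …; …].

T1 = [-12/13 -5/13 0; 5/13 -12/13 0; 0 0 1]
T2·T1 = [-120/169 119/169 0; -119/169 -120/169 0; 0 0 1]

T = [-120/169 119/169 0; -119/169 -120/169 0; 0 0 1]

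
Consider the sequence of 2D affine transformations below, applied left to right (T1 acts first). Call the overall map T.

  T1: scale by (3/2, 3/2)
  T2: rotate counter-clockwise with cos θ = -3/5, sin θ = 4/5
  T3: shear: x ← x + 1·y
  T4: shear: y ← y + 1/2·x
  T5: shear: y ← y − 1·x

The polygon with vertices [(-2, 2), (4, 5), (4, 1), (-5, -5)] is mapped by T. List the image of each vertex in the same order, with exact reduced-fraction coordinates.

image vertices: (-24/5, -9/5), (-93/10, 99/20), (-9/10, 87/20), (9, -6)

T1 scale by (3/2, 3/2): (-2, 2) → (-3, 3); (4, 5) → (6, 15/2); (4, 1) → (6, 3/2); (-5, -5) → (-15/2, -15/2)
T2 rotate counter-clockwise with cos θ = -3/5, sin θ = 4/5: (-3, 3) → (-3/5, -21/5); (6, 15/2) → (-48/5, 3/10); (6, 3/2) → (-24/5, 39/10); (-15/2, -15/2) → (21/2, -3/2)
T3 shear: x ← x + 1·y: (-3/5, -21/5) → (-24/5, -21/5); (-48/5, 3/10) → (-93/10, 3/10); (-24/5, 39/10) → (-9/10, 39/10); (21/2, -3/2) → (9, -3/2)
T4 shear: y ← y + 1/2·x: (-24/5, -21/5) → (-24/5, -33/5); (-93/10, 3/10) → (-93/10, -87/20); (-9/10, 39/10) → (-9/10, 69/20); (9, -3/2) → (9, 3)
T5 shear: y ← y − 1·x: (-24/5, -33/5) → (-24/5, -9/5); (-93/10, -87/20) → (-93/10, 99/20); (-9/10, 69/20) → (-9/10, 87/20); (9, 3) → (9, -6)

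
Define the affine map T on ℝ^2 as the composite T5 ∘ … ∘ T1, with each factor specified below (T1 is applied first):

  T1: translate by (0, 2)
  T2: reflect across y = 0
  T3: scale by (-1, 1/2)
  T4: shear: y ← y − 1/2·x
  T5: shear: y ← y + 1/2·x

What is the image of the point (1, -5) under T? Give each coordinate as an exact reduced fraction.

T(p) = (-1, 3/2)

T1 translate by (0, 2): (1, -5) → (1, -3)
T2 reflect across y = 0: (1, -3) → (1, 3)
T3 scale by (-1, 1/2): (1, 3) → (-1, 3/2)
T4 shear: y ← y − 1/2·x: (-1, 3/2) → (-1, 2)
T5 shear: y ← y + 1/2·x: (-1, 2) → (-1, 3/2)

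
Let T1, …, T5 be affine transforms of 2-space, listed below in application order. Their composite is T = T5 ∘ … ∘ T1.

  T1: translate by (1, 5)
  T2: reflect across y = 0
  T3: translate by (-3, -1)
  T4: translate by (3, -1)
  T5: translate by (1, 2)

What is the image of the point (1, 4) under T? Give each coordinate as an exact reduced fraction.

T1 translate by (1, 5): (1, 4) → (2, 9)
T2 reflect across y = 0: (2, 9) → (2, -9)
T3 translate by (-3, -1): (2, -9) → (-1, -10)
T4 translate by (3, -1): (-1, -10) → (2, -11)
T5 translate by (1, 2): (2, -11) → (3, -9)

T(p) = (3, -9)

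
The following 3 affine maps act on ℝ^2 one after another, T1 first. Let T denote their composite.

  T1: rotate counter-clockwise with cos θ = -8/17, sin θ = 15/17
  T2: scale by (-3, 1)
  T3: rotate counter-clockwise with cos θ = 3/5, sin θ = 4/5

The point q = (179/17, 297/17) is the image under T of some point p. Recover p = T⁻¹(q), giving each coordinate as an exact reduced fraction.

p = (5, 5)

T1 = [-8/17 -15/17 0; 15/17 -8/17 0; 0 0 1]
T2·T1 = [24/17 45/17 0; 15/17 -8/17 0; 0 0 1]
T3·…·T1 = [12/85 167/85 0; 141/85 156/85 0; 0 0 1]
det M = -3; M⁻¹ = [-52/85 167/255 0; 47/85 -4/85 0; 0 0 1]
M⁻¹ · (179/17, 297/17)ᵀ = (5, 5)ᵀ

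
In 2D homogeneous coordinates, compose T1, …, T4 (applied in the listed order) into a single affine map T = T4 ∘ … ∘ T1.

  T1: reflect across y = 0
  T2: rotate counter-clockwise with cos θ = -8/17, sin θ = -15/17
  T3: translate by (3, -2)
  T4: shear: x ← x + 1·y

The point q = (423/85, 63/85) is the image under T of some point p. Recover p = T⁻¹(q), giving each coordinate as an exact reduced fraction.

p = (-3, 1/5)

T1 = [1 0 0; 0 -1 0; 0 0 1]
T2·T1 = [-8/17 -15/17 0; -15/17 8/17 0; 0 0 1]
T3·…·T1 = [-8/17 -15/17 3; -15/17 8/17 -2; 0 0 1]
T4·…·T1 = [-23/17 -7/17 1; -15/17 8/17 -2; 0 0 1]
det M = -1; M⁻¹ = [-8/17 -7/17 -6/17; -15/17 23/17 61/17; 0 0 1]
M⁻¹ · (423/85, 63/85)ᵀ = (-3, 1/5)ᵀ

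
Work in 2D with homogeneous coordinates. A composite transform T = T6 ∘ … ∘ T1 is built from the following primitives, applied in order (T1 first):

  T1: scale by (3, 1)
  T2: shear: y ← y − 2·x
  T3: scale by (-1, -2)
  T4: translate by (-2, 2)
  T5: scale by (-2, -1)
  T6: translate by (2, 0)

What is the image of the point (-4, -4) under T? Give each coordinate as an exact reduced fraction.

T(p) = (-18, 38)

T1 scale by (3, 1): (-4, -4) → (-12, -4)
T2 shear: y ← y − 2·x: (-12, -4) → (-12, 20)
T3 scale by (-1, -2): (-12, 20) → (12, -40)
T4 translate by (-2, 2): (12, -40) → (10, -38)
T5 scale by (-2, -1): (10, -38) → (-20, 38)
T6 translate by (2, 0): (-20, 38) → (-18, 38)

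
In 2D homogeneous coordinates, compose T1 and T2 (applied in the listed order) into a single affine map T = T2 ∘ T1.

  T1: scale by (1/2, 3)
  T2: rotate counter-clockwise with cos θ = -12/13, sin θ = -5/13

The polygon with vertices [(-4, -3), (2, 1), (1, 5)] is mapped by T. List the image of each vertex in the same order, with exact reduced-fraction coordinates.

T1 scale by (1/2, 3): (-4, -3) → (-2, -9); (2, 1) → (1, 3); (1, 5) → (1/2, 15)
T2 rotate counter-clockwise with cos θ = -12/13, sin θ = -5/13: (-2, -9) → (-21/13, 118/13); (1, 3) → (3/13, -41/13); (1/2, 15) → (69/13, -365/26)

image vertices: (-21/13, 118/13), (3/13, -41/13), (69/13, -365/26)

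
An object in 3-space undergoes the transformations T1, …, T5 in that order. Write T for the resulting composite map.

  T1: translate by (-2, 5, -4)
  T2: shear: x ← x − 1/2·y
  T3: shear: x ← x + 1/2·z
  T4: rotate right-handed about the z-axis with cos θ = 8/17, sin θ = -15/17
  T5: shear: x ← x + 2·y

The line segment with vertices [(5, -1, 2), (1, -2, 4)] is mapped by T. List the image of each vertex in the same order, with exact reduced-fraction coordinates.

image vertices: (124/17, 32/17, -2), (148/17, 123/34, 0)

T1 translate by (-2, 5, -4): (5, -1, 2) → (3, 4, -2); (1, -2, 4) → (-1, 3, 0)
T2 shear: x ← x − 1/2·y: (3, 4, -2) → (1, 4, -2); (-1, 3, 0) → (-5/2, 3, 0)
T3 shear: x ← x + 1/2·z: (1, 4, -2) → (0, 4, -2); (-5/2, 3, 0) → (-5/2, 3, 0)
T4 rotate right-handed about the z-axis with cos θ = 8/17, sin θ = -15/17: (0, 4, -2) → (60/17, 32/17, -2); (-5/2, 3, 0) → (25/17, 123/34, 0)
T5 shear: x ← x + 2·y: (60/17, 32/17, -2) → (124/17, 32/17, -2); (25/17, 123/34, 0) → (148/17, 123/34, 0)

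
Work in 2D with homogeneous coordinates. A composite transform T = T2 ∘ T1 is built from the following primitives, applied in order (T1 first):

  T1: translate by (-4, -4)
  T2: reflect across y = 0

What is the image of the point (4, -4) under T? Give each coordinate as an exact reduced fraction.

T(p) = (0, 8)

T1 translate by (-4, -4): (4, -4) → (0, -8)
T2 reflect across y = 0: (0, -8) → (0, 8)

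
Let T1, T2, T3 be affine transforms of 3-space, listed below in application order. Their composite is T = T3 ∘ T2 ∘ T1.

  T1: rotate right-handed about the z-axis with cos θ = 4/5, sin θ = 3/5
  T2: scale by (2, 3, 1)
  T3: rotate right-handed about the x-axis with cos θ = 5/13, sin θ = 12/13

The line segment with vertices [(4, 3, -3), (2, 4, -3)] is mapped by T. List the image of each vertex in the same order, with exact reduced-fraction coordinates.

T1 rotate right-handed about the z-axis with cos θ = 4/5, sin θ = 3/5: (4, 3, -3) → (7/5, 24/5, -3); (2, 4, -3) → (-4/5, 22/5, -3)
T2 scale by (2, 3, 1): (7/5, 24/5, -3) → (14/5, 72/5, -3); (-4/5, 22/5, -3) → (-8/5, 66/5, -3)
T3 rotate right-handed about the x-axis with cos θ = 5/13, sin θ = 12/13: (14/5, 72/5, -3) → (14/5, 108/13, 789/65); (-8/5, 66/5, -3) → (-8/5, 102/13, 717/65)

image vertices: (14/5, 108/13, 789/65), (-8/5, 102/13, 717/65)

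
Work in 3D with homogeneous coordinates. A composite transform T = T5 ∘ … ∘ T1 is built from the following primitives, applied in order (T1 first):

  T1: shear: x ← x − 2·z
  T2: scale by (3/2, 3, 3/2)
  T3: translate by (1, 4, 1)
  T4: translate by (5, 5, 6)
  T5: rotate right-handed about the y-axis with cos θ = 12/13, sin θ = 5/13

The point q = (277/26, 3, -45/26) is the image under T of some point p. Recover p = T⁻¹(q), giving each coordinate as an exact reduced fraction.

T1 = [1 0 -2 0; 0 1 0 0; 0 0 1 0; 0 0 0 1]
T2·T1 = [3/2 0 -3 0; 0 3 0 0; 0 0 3/2 0; 0 0 0 1]
T3·…·T1 = [3/2 0 -3 1; 0 3 0 4; 0 0 3/2 1; 0 0 0 1]
T4·…·T1 = [3/2 0 -3 6; 0 3 0 9; 0 0 3/2 7; 0 0 0 1]
T5·…·T1 = [18/13 0 -57/26 107/13; 0 3 0 9; -15/26 0 33/13 54/13; 0 0 0 1]
det M = 27/4; M⁻¹ = [44/39 0 38/39 -40/3; 0 1/3 0 -3; 10/39 0 8/13 -14/3; 0 0 0 1]
M⁻¹ · (277/26, 3, -45/26)ᵀ = (-3, -2, -3)ᵀ

p = (-3, -2, -3)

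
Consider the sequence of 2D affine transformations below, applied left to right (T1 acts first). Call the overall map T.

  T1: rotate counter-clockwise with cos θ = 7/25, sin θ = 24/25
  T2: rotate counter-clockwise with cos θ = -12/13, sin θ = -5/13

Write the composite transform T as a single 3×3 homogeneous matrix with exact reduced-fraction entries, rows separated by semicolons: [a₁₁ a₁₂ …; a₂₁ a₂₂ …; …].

T1 = [7/25 -24/25 0; 24/25 7/25 0; 0 0 1]
T2·T1 = [36/325 323/325 0; -323/325 36/325 0; 0 0 1]

T = [36/325 323/325 0; -323/325 36/325 0; 0 0 1]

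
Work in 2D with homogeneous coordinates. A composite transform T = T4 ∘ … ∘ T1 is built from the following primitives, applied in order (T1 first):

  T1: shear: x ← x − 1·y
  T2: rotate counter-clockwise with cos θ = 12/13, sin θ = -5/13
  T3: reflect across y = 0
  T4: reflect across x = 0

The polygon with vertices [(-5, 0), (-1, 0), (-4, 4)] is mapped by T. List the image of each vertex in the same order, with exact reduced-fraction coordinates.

image vertices: (60/13, -25/13), (12/13, -5/13), (76/13, -88/13)

T1 shear: x ← x − 1·y: (-5, 0) → (-5, 0); (-1, 0) → (-1, 0); (-4, 4) → (-8, 4)
T2 rotate counter-clockwise with cos θ = 12/13, sin θ = -5/13: (-5, 0) → (-60/13, 25/13); (-1, 0) → (-12/13, 5/13); (-8, 4) → (-76/13, 88/13)
T3 reflect across y = 0: (-60/13, 25/13) → (-60/13, -25/13); (-12/13, 5/13) → (-12/13, -5/13); (-76/13, 88/13) → (-76/13, -88/13)
T4 reflect across x = 0: (-60/13, -25/13) → (60/13, -25/13); (-12/13, -5/13) → (12/13, -5/13); (-76/13, -88/13) → (76/13, -88/13)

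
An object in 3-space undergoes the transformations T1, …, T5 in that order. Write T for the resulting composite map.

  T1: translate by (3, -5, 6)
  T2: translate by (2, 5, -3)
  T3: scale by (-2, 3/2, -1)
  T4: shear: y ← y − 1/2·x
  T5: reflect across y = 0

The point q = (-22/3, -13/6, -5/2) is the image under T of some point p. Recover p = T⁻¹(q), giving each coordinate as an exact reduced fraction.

T1 = [1 0 0 3; 0 1 0 -5; 0 0 1 6; 0 0 0 1]
T2·T1 = [1 0 0 5; 0 1 0 0; 0 0 1 3; 0 0 0 1]
T3·…·T1 = [-2 0 0 -10; 0 3/2 0 0; 0 0 -1 -3; 0 0 0 1]
T4·…·T1 = [-2 0 0 -10; 1 3/2 0 5; 0 0 -1 -3; 0 0 0 1]
T5·…·T1 = [-2 0 0 -10; -1 -3/2 0 -5; 0 0 -1 -3; 0 0 0 1]
det M = -3; M⁻¹ = [-1/2 0 0 -5; 1/3 -2/3 0 0; 0 0 -1 -3; 0 0 0 1]
M⁻¹ · (-22/3, -13/6, -5/2)ᵀ = (-4/3, -1, -1/2)ᵀ

p = (-4/3, -1, -1/2)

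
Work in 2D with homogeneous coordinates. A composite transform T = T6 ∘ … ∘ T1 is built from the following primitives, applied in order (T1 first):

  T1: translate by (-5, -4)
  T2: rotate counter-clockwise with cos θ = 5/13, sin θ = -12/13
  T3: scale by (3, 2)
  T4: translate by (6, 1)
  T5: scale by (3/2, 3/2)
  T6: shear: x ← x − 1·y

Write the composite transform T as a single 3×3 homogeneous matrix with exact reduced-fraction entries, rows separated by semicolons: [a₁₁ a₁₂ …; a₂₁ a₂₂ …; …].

T = [9/2 3 -27; -36/13 15/13 279/26; 0 0 1]

T1 = [1 0 -5; 0 1 -4; 0 0 1]
T2·T1 = [5/13 12/13 -73/13; -12/13 5/13 40/13; 0 0 1]
T3·…·T1 = [15/13 36/13 -219/13; -24/13 10/13 80/13; 0 0 1]
T4·…·T1 = [15/13 36/13 -141/13; -24/13 10/13 93/13; 0 0 1]
T5·…·T1 = [45/26 54/13 -423/26; -36/13 15/13 279/26; 0 0 1]
T6·…·T1 = [9/2 3 -27; -36/13 15/13 279/26; 0 0 1]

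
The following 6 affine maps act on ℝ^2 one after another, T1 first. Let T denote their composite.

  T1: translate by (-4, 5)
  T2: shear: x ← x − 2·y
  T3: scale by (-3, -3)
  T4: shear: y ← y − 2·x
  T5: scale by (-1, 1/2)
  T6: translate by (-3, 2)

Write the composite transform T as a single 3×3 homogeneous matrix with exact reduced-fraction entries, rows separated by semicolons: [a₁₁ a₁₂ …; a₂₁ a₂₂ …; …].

T1 = [1 0 -4; 0 1 5; 0 0 1]
T2·T1 = [1 -2 -14; 0 1 5; 0 0 1]
T3·…·T1 = [-3 6 42; 0 -3 -15; 0 0 1]
T4·…·T1 = [-3 6 42; 6 -15 -99; 0 0 1]
T5·…·T1 = [3 -6 -42; 3 -15/2 -99/2; 0 0 1]
T6·…·T1 = [3 -6 -45; 3 -15/2 -95/2; 0 0 1]

T = [3 -6 -45; 3 -15/2 -95/2; 0 0 1]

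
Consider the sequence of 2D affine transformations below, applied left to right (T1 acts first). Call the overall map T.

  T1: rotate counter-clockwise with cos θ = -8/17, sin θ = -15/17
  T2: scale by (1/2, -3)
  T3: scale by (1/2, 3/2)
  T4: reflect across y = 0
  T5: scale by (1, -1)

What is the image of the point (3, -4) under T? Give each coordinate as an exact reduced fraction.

T(p) = (-21/17, 117/34)

T1 rotate counter-clockwise with cos θ = -8/17, sin θ = -15/17: (3, -4) → (-84/17, -13/17)
T2 scale by (1/2, -3): (-84/17, -13/17) → (-42/17, 39/17)
T3 scale by (1/2, 3/2): (-42/17, 39/17) → (-21/17, 117/34)
T4 reflect across y = 0: (-21/17, 117/34) → (-21/17, -117/34)
T5 scale by (1, -1): (-21/17, -117/34) → (-21/17, 117/34)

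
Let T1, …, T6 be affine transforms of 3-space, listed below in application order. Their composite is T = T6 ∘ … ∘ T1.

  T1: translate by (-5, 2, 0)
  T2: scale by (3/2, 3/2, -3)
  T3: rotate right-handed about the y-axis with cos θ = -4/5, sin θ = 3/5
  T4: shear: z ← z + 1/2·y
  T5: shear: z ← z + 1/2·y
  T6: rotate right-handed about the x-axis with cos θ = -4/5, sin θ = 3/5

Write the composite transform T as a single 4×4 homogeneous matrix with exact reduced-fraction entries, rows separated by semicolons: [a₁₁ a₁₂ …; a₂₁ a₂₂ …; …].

T1 = [1 0 0 -5; 0 1 0 2; 0 0 1 0; 0 0 0 1]
T2·T1 = [3/2 0 0 -15/2; 0 3/2 0 3; 0 0 -3 0; 0 0 0 1]
T3·…·T1 = [-6/5 0 -9/5 6; 0 3/2 0 3; -9/10 0 12/5 9/2; 0 0 0 1]
T4·…·T1 = [-6/5 0 -9/5 6; 0 3/2 0 3; -9/10 3/4 12/5 6; 0 0 0 1]
T5·…·T1 = [-6/5 0 -9/5 6; 0 3/2 0 3; -9/10 3/2 12/5 15/2; 0 0 0 1]
T6·…·T1 = [-6/5 0 -9/5 6; 27/50 -21/10 -36/25 -69/10; 18/25 -3/10 -48/25 -21/5; 0 0 0 1]

T = [-6/5 0 -9/5 6; 27/50 -21/10 -36/25 -69/10; 18/25 -3/10 -48/25 -21/5; 0 0 0 1]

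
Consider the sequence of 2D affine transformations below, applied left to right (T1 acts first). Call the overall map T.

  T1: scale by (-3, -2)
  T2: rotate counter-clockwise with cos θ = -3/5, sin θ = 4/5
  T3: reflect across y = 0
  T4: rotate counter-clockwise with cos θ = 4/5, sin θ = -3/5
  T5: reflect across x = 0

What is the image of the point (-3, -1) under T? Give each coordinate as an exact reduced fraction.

T1 scale by (-3, -2): (-3, -1) → (9, 2)
T2 rotate counter-clockwise with cos θ = -3/5, sin θ = 4/5: (9, 2) → (-7, 6)
T3 reflect across y = 0: (-7, 6) → (-7, -6)
T4 rotate counter-clockwise with cos θ = 4/5, sin θ = -3/5: (-7, -6) → (-46/5, -3/5)
T5 reflect across x = 0: (-46/5, -3/5) → (46/5, -3/5)

T(p) = (46/5, -3/5)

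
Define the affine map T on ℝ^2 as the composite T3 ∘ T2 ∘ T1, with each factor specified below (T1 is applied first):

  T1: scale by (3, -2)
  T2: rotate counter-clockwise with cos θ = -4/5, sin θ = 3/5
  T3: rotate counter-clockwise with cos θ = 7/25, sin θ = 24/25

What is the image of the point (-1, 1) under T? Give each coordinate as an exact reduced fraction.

T1 scale by (3, -2): (-1, 1) → (-3, -2)
T2 rotate counter-clockwise with cos θ = -4/5, sin θ = 3/5: (-3, -2) → (18/5, -1/5)
T3 rotate counter-clockwise with cos θ = 7/25, sin θ = 24/25: (18/5, -1/5) → (6/5, 17/5)

T(p) = (6/5, 17/5)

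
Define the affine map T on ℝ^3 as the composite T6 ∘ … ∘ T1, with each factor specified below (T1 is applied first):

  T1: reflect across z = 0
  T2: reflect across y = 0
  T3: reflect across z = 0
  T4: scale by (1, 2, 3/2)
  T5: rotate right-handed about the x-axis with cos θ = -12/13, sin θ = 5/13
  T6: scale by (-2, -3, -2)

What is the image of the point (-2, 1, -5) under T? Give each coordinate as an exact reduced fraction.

T(p) = (4, -369/26, -160/13)

T1 reflect across z = 0: (-2, 1, -5) → (-2, 1, 5)
T2 reflect across y = 0: (-2, 1, 5) → (-2, -1, 5)
T3 reflect across z = 0: (-2, -1, 5) → (-2, -1, -5)
T4 scale by (1, 2, 3/2): (-2, -1, -5) → (-2, -2, -15/2)
T5 rotate right-handed about the x-axis with cos θ = -12/13, sin θ = 5/13: (-2, -2, -15/2) → (-2, 123/26, 80/13)
T6 scale by (-2, -3, -2): (-2, 123/26, 80/13) → (4, -369/26, -160/13)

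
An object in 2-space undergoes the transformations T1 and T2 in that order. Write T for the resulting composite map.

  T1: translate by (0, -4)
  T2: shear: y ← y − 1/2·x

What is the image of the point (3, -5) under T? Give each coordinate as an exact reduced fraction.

T1 translate by (0, -4): (3, -5) → (3, -9)
T2 shear: y ← y − 1/2·x: (3, -9) → (3, -21/2)

T(p) = (3, -21/2)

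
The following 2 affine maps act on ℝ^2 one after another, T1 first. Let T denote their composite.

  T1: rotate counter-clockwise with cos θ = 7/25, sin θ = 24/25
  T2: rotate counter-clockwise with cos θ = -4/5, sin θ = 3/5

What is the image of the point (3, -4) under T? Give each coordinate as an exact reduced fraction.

T1 rotate counter-clockwise with cos θ = 7/25, sin θ = 24/25: (3, -4) → (117/25, 44/25)
T2 rotate counter-clockwise with cos θ = -4/5, sin θ = 3/5: (117/25, 44/25) → (-24/5, 7/5)

T(p) = (-24/5, 7/5)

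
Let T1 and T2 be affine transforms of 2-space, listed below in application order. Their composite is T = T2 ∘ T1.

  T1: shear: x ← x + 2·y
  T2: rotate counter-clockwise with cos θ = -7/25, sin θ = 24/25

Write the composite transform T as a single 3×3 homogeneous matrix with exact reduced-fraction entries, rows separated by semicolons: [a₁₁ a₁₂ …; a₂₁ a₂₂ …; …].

T1 = [1 2 0; 0 1 0; 0 0 1]
T2·T1 = [-7/25 -38/25 0; 24/25 41/25 0; 0 0 1]

T = [-7/25 -38/25 0; 24/25 41/25 0; 0 0 1]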